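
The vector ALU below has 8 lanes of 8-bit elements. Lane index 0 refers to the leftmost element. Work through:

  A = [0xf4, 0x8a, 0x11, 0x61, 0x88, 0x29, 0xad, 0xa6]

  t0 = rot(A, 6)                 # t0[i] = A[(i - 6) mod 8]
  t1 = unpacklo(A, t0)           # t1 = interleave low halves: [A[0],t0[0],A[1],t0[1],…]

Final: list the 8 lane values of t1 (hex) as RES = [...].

  t0: 11 61 88 29 ad a6 f4 8a
  t1: f4 11 8a 61 11 88 61 29

RES = [ 0xf4  0x11  0x8a  0x61  0x11  0x88  0x61  0x29 ]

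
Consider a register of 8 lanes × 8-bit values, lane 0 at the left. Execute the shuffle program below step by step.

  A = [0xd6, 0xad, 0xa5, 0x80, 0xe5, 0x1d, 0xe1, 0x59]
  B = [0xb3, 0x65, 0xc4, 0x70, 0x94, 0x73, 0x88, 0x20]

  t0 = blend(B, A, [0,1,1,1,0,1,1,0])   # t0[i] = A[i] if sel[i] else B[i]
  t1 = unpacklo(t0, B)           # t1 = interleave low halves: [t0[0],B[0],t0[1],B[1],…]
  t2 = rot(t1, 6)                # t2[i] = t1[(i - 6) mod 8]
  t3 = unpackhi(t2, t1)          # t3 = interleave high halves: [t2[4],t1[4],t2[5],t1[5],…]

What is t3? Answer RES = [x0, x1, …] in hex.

  t0: b3 ad a5 80 94 1d e1 20
  t1: b3 b3 ad 65 a5 c4 80 70
  t2: ad 65 a5 c4 80 70 b3 b3
  t3: 80 a5 70 c4 b3 80 b3 70

RES = [0x80, 0xa5, 0x70, 0xc4, 0xb3, 0x80, 0xb3, 0x70]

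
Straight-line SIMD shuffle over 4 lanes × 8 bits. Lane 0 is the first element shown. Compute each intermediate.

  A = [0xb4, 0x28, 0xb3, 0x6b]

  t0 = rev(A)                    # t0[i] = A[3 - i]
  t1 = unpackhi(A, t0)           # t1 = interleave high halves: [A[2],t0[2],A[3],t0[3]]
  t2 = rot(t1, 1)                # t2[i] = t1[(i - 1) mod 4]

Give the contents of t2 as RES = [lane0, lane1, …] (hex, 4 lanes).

t0 = [0x6b, 0xb3, 0x28, 0xb4]
t1 = [0xb3, 0x28, 0x6b, 0xb4]
t2 = [0xb4, 0xb3, 0x28, 0x6b]

RES = [0xb4, 0xb3, 0x28, 0x6b]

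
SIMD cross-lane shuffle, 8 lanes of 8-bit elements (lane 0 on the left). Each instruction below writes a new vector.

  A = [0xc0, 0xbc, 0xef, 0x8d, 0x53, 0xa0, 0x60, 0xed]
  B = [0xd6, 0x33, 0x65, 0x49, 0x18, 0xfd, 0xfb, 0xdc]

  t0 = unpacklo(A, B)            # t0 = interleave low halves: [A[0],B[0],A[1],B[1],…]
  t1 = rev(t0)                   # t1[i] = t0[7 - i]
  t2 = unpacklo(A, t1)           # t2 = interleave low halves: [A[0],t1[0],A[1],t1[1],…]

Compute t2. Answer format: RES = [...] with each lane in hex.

RES = [ 0xc0  0x49  0xbc  0x8d  0xef  0x65  0x8d  0xef ]

  t0: c0 d6 bc 33 ef 65 8d 49
  t1: 49 8d 65 ef 33 bc d6 c0
  t2: c0 49 bc 8d ef 65 8d ef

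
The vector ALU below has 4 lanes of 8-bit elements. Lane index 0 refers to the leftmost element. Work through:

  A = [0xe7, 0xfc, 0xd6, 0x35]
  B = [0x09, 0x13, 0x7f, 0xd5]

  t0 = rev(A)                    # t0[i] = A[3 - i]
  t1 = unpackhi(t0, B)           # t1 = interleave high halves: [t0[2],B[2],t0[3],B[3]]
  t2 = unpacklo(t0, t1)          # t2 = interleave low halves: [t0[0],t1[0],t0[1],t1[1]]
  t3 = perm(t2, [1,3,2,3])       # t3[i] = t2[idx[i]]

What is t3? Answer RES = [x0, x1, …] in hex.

RES = [0xfc, 0x7f, 0xd6, 0x7f]

→ t0 |35|d6|fc|e7|
→ t1 |fc|7f|e7|d5|
→ t2 |35|fc|d6|7f|
→ t3 |fc|7f|d6|7f|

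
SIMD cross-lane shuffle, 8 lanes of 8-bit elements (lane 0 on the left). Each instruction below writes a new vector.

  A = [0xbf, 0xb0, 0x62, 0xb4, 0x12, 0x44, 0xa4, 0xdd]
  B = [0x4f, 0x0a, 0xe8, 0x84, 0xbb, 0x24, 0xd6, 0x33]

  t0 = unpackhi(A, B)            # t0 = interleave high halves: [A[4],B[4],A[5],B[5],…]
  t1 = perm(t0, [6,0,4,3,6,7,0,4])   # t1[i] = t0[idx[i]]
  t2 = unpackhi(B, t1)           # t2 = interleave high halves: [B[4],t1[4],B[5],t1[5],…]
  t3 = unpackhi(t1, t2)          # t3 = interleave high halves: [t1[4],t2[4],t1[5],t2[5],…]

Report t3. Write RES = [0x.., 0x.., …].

t0 = [0x12, 0xbb, 0x44, 0x24, 0xa4, 0xd6, 0xdd, 0x33]
t1 = [0xdd, 0x12, 0xa4, 0x24, 0xdd, 0x33, 0x12, 0xa4]
t2 = [0xbb, 0xdd, 0x24, 0x33, 0xd6, 0x12, 0x33, 0xa4]
t3 = [0xdd, 0xd6, 0x33, 0x12, 0x12, 0x33, 0xa4, 0xa4]

RES = [0xdd, 0xd6, 0x33, 0x12, 0x12, 0x33, 0xa4, 0xa4]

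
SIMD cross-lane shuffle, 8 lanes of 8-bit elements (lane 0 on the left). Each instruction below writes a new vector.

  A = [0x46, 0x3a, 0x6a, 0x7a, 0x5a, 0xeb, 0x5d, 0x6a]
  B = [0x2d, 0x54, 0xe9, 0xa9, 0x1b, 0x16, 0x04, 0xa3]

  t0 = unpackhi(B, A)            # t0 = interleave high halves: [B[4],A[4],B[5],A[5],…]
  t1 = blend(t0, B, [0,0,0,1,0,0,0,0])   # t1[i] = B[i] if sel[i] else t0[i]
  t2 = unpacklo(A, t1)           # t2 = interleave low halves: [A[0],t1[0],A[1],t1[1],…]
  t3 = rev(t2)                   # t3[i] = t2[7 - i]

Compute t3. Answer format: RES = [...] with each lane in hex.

  t0: 1b 5a 16 eb 04 5d a3 6a
  t1: 1b 5a 16 a9 04 5d a3 6a
  t2: 46 1b 3a 5a 6a 16 7a a9
  t3: a9 7a 16 6a 5a 3a 1b 46

RES = [ 0xa9  0x7a  0x16  0x6a  0x5a  0x3a  0x1b  0x46 ]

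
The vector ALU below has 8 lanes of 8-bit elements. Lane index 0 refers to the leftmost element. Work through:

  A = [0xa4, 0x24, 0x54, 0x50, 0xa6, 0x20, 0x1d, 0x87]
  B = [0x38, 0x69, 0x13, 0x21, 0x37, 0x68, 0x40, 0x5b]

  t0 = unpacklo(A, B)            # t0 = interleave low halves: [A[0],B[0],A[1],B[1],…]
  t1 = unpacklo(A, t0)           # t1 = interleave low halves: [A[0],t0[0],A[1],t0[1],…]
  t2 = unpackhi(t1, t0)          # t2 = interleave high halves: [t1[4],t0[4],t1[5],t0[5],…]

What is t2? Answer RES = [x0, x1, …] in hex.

→ t0 |a4|38|24|69|54|13|50|21|
→ t1 |a4|a4|24|38|54|24|50|69|
→ t2 |54|54|24|13|50|50|69|21|

RES = [0x54, 0x54, 0x24, 0x13, 0x50, 0x50, 0x69, 0x21]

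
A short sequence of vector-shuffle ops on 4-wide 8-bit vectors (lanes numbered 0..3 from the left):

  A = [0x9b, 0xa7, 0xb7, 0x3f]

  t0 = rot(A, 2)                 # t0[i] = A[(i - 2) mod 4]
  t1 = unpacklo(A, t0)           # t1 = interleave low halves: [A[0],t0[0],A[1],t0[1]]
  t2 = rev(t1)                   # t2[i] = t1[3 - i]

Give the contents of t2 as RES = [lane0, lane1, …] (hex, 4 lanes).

  t0: b7 3f 9b a7
  t1: 9b b7 a7 3f
  t2: 3f a7 b7 9b

RES = [0x3f, 0xa7, 0xb7, 0x9b]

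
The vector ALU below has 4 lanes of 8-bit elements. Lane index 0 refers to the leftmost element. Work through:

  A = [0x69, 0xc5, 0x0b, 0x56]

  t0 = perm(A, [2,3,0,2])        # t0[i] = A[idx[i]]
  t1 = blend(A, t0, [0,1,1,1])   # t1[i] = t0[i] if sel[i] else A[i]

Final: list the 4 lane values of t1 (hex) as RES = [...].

RES = [0x69, 0x56, 0x69, 0x0b]

→ t0 |0b|56|69|0b|
→ t1 |69|56|69|0b|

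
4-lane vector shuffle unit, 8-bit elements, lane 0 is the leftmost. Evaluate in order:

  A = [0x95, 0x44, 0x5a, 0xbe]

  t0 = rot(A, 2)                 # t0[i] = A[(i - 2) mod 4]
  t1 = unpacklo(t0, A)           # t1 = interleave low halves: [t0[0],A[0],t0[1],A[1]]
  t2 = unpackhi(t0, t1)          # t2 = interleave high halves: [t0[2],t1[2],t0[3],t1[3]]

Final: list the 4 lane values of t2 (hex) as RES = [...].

t0 = [0x5a, 0xbe, 0x95, 0x44]
t1 = [0x5a, 0x95, 0xbe, 0x44]
t2 = [0x95, 0xbe, 0x44, 0x44]

RES = [0x95, 0xbe, 0x44, 0x44]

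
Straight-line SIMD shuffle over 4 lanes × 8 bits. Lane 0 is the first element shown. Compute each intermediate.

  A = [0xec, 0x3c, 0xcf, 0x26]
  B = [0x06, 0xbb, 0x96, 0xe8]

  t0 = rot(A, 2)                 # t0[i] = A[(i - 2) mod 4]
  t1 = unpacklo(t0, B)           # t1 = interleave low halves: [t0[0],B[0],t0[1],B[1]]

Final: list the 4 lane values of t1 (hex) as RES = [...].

t0 = [0xcf, 0x26, 0xec, 0x3c]
t1 = [0xcf, 0x06, 0x26, 0xbb]

RES = [ 0xcf  0x06  0x26  0xbb ]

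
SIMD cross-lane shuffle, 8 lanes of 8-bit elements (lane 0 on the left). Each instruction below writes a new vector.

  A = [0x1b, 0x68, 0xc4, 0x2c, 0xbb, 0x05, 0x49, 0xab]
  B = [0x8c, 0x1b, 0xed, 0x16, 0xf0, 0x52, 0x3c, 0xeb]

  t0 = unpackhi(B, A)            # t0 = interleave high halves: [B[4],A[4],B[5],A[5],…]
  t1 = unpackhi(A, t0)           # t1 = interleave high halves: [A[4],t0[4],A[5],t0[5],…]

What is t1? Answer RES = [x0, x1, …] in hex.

→ t0 |f0|bb|52|05|3c|49|eb|ab|
→ t1 |bb|3c|05|49|49|eb|ab|ab|

RES = [ 0xbb  0x3c  0x05  0x49  0x49  0xeb  0xab  0xab ]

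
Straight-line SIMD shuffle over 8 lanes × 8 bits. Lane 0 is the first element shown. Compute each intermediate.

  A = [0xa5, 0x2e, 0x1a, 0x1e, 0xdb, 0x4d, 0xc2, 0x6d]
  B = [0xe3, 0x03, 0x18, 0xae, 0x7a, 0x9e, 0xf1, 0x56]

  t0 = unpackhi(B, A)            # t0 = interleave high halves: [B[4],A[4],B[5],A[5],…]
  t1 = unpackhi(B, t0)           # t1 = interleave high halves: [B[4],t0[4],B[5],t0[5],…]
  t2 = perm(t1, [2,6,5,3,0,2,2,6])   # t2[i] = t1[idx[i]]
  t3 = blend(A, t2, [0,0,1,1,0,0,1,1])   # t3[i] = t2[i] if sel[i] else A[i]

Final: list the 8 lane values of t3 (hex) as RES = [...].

RES = [ 0xa5  0x2e  0x56  0xc2  0xdb  0x4d  0x9e  0x56 ]

→ t0 |7a|db|9e|4d|f1|c2|56|6d|
→ t1 |7a|f1|9e|c2|f1|56|56|6d|
→ t2 |9e|56|56|c2|7a|9e|9e|56|
→ t3 |a5|2e|56|c2|db|4d|9e|56|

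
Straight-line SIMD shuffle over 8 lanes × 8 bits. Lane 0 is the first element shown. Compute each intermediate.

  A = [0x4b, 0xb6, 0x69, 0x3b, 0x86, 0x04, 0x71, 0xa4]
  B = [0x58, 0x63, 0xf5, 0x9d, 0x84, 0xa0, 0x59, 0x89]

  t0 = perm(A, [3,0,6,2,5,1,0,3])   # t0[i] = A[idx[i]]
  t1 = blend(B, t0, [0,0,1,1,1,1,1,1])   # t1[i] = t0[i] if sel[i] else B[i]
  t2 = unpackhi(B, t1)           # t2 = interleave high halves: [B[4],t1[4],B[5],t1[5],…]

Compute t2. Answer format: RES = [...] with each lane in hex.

RES = [ 0x84  0x04  0xa0  0xb6  0x59  0x4b  0x89  0x3b ]

t0 = [0x3b, 0x4b, 0x71, 0x69, 0x04, 0xb6, 0x4b, 0x3b]
t1 = [0x58, 0x63, 0x71, 0x69, 0x04, 0xb6, 0x4b, 0x3b]
t2 = [0x84, 0x04, 0xa0, 0xb6, 0x59, 0x4b, 0x89, 0x3b]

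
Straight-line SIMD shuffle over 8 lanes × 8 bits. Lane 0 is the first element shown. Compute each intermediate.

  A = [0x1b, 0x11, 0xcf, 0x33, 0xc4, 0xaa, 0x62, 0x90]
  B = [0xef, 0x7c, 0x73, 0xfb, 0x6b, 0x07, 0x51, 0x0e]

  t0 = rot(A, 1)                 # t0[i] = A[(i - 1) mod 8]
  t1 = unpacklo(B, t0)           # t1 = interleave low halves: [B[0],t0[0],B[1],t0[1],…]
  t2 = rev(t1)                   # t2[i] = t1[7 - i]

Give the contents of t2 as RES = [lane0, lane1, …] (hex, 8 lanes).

RES = [ 0xcf  0xfb  0x11  0x73  0x1b  0x7c  0x90  0xef ]

→ t0 |90|1b|11|cf|33|c4|aa|62|
→ t1 |ef|90|7c|1b|73|11|fb|cf|
→ t2 |cf|fb|11|73|1b|7c|90|ef|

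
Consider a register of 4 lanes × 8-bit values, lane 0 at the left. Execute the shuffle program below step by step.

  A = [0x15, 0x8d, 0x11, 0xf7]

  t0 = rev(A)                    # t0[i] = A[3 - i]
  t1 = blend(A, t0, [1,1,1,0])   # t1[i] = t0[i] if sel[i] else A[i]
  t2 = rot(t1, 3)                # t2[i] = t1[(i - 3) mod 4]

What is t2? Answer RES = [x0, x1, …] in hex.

RES = [ 0x11  0x8d  0xf7  0xf7 ]

t0 = [0xf7, 0x11, 0x8d, 0x15]
t1 = [0xf7, 0x11, 0x8d, 0xf7]
t2 = [0x11, 0x8d, 0xf7, 0xf7]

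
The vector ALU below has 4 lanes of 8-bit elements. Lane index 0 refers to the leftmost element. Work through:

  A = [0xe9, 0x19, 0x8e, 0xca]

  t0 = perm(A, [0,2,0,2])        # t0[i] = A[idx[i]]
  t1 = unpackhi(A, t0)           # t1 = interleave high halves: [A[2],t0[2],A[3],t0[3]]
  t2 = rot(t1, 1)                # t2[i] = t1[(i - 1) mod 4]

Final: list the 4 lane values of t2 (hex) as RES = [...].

RES = [0x8e, 0x8e, 0xe9, 0xca]

t0 = [0xe9, 0x8e, 0xe9, 0x8e]
t1 = [0x8e, 0xe9, 0xca, 0x8e]
t2 = [0x8e, 0x8e, 0xe9, 0xca]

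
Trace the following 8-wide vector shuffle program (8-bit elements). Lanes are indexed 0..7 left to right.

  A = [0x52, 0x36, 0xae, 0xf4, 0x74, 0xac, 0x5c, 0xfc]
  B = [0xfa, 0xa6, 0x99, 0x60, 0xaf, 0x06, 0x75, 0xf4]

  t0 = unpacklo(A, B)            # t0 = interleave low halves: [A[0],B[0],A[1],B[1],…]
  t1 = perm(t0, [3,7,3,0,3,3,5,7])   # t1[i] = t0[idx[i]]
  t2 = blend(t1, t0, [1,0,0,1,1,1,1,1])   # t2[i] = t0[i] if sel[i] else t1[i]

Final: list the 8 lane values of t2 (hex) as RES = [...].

RES = [ 0x52  0x60  0xa6  0xa6  0xae  0x99  0xf4  0x60 ]

t0 = [0x52, 0xfa, 0x36, 0xa6, 0xae, 0x99, 0xf4, 0x60]
t1 = [0xa6, 0x60, 0xa6, 0x52, 0xa6, 0xa6, 0x99, 0x60]
t2 = [0x52, 0x60, 0xa6, 0xa6, 0xae, 0x99, 0xf4, 0x60]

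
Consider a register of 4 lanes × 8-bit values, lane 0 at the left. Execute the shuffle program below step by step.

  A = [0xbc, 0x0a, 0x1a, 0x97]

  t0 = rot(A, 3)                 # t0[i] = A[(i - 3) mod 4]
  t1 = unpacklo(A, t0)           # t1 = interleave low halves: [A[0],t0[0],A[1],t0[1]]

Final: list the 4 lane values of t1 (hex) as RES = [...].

RES = [0xbc, 0x0a, 0x0a, 0x1a]

t0 = [0x0a, 0x1a, 0x97, 0xbc]
t1 = [0xbc, 0x0a, 0x0a, 0x1a]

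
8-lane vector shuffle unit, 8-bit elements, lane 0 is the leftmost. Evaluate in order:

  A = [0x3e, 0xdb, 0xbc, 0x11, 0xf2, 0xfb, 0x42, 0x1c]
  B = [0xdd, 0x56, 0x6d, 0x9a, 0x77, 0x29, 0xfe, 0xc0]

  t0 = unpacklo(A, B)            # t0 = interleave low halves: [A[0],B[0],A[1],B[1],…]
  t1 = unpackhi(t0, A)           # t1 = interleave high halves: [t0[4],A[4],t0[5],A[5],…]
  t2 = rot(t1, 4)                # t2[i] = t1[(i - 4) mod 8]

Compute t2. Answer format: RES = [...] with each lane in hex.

RES = [ 0x11  0x42  0x9a  0x1c  0xbc  0xf2  0x6d  0xfb ]

→ t0 |3e|dd|db|56|bc|6d|11|9a|
→ t1 |bc|f2|6d|fb|11|42|9a|1c|
→ t2 |11|42|9a|1c|bc|f2|6d|fb|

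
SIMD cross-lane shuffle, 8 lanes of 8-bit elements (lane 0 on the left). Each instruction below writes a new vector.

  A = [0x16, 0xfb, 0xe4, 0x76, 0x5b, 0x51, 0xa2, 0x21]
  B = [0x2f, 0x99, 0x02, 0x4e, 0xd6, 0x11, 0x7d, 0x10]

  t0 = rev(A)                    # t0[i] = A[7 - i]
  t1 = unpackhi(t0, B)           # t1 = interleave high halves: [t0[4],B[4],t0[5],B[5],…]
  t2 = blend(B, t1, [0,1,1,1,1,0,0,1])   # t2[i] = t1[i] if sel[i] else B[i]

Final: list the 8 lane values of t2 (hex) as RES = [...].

  t0: 21 a2 51 5b 76 e4 fb 16
  t1: 76 d6 e4 11 fb 7d 16 10
  t2: 2f d6 e4 11 fb 11 7d 10

RES = [ 0x2f  0xd6  0xe4  0x11  0xfb  0x11  0x7d  0x10 ]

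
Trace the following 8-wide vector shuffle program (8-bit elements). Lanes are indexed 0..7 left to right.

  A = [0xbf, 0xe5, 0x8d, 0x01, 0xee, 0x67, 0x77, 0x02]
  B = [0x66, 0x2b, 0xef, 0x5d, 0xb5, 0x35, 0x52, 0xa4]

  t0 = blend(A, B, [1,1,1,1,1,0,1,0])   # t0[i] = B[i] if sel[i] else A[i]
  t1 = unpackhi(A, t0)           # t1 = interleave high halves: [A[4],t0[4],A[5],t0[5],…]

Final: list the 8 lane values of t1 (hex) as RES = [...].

RES = [ 0xee  0xb5  0x67  0x67  0x77  0x52  0x02  0x02 ]

  t0: 66 2b ef 5d b5 67 52 02
  t1: ee b5 67 67 77 52 02 02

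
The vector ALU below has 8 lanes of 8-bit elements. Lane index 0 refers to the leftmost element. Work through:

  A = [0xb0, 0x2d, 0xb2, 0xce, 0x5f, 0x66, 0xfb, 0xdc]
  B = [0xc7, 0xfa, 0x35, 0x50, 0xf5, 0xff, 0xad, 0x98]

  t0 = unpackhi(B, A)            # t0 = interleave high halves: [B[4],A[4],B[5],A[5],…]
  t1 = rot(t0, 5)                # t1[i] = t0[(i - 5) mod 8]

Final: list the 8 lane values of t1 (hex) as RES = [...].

RES = [ 0x66  0xad  0xfb  0x98  0xdc  0xf5  0x5f  0xff ]

t0 = [0xf5, 0x5f, 0xff, 0x66, 0xad, 0xfb, 0x98, 0xdc]
t1 = [0x66, 0xad, 0xfb, 0x98, 0xdc, 0xf5, 0x5f, 0xff]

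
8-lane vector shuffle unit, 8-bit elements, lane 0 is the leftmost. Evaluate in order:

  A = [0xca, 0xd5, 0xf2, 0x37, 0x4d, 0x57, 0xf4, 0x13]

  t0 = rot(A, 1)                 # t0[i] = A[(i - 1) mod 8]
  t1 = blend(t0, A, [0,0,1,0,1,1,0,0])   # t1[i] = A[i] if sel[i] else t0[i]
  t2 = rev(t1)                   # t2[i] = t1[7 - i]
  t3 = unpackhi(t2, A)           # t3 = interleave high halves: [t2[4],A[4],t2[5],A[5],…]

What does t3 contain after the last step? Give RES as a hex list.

→ t0 |13|ca|d5|f2|37|4d|57|f4|
→ t1 |13|ca|f2|f2|4d|57|57|f4|
→ t2 |f4|57|57|4d|f2|f2|ca|13|
→ t3 |f2|4d|f2|57|ca|f4|13|13|

RES = [0xf2, 0x4d, 0xf2, 0x57, 0xca, 0xf4, 0x13, 0x13]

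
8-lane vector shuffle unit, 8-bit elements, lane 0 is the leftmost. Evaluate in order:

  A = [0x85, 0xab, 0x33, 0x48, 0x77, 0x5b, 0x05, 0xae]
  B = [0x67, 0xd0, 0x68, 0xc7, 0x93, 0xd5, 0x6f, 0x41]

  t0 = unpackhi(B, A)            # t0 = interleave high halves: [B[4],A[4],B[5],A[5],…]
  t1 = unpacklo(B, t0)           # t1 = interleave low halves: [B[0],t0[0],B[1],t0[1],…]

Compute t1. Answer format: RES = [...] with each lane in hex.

  t0: 93 77 d5 5b 6f 05 41 ae
  t1: 67 93 d0 77 68 d5 c7 5b

RES = [ 0x67  0x93  0xd0  0x77  0x68  0xd5  0xc7  0x5b ]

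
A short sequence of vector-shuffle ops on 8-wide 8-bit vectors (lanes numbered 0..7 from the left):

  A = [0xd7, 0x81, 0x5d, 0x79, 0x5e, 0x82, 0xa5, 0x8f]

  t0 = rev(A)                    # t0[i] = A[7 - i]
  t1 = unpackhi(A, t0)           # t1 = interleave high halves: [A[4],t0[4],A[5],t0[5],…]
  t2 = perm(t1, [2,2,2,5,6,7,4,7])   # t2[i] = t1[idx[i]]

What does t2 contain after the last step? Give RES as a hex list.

RES = [ 0x82  0x82  0x82  0x81  0x8f  0xd7  0xa5  0xd7 ]

→ t0 |8f|a5|82|5e|79|5d|81|d7|
→ t1 |5e|79|82|5d|a5|81|8f|d7|
→ t2 |82|82|82|81|8f|d7|a5|d7|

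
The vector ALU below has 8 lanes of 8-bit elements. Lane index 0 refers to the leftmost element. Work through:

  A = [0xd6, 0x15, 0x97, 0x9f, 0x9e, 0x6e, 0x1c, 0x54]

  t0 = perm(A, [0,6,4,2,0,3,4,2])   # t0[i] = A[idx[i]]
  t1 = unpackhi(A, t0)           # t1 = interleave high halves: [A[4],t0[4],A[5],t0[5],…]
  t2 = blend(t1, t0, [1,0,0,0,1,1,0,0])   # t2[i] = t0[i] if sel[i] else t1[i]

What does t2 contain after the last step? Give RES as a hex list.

→ t0 |d6|1c|9e|97|d6|9f|9e|97|
→ t1 |9e|d6|6e|9f|1c|9e|54|97|
→ t2 |d6|d6|6e|9f|d6|9f|54|97|

RES = [ 0xd6  0xd6  0x6e  0x9f  0xd6  0x9f  0x54  0x97 ]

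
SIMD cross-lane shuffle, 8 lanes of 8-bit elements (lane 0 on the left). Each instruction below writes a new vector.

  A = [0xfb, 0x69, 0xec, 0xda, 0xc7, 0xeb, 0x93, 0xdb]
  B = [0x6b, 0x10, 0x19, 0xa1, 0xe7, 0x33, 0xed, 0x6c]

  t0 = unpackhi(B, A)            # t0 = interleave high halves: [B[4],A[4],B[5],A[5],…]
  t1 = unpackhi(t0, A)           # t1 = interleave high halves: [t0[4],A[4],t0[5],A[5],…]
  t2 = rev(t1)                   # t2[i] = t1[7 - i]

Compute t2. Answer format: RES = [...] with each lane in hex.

RES = [ 0xdb  0xdb  0x93  0x6c  0xeb  0x93  0xc7  0xed ]

  t0: e7 c7 33 eb ed 93 6c db
  t1: ed c7 93 eb 6c 93 db db
  t2: db db 93 6c eb 93 c7 ed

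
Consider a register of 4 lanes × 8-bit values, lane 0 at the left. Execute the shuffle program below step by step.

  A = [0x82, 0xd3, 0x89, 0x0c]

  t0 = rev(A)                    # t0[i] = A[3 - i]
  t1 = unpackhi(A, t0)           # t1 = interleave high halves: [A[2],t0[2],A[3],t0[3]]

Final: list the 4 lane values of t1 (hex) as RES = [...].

→ t0 |0c|89|d3|82|
→ t1 |89|d3|0c|82|

RES = [ 0x89  0xd3  0x0c  0x82 ]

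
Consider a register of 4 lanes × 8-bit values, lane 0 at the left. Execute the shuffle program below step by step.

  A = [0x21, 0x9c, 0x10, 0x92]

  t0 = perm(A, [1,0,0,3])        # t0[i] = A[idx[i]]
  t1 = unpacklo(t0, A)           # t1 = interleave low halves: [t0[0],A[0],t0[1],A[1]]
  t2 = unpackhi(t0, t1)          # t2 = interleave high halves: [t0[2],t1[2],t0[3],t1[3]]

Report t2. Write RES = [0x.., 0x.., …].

RES = [ 0x21  0x21  0x92  0x9c ]

t0 = [0x9c, 0x21, 0x21, 0x92]
t1 = [0x9c, 0x21, 0x21, 0x9c]
t2 = [0x21, 0x21, 0x92, 0x9c]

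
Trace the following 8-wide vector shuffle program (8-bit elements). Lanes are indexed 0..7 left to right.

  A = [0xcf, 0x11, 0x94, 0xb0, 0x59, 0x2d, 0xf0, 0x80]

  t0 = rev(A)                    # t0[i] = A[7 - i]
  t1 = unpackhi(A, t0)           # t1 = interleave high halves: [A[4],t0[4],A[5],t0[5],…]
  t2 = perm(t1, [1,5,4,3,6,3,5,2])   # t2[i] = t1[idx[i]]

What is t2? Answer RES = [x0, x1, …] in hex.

RES = [0xb0, 0x11, 0xf0, 0x94, 0x80, 0x94, 0x11, 0x2d]

t0 = [0x80, 0xf0, 0x2d, 0x59, 0xb0, 0x94, 0x11, 0xcf]
t1 = [0x59, 0xb0, 0x2d, 0x94, 0xf0, 0x11, 0x80, 0xcf]
t2 = [0xb0, 0x11, 0xf0, 0x94, 0x80, 0x94, 0x11, 0x2d]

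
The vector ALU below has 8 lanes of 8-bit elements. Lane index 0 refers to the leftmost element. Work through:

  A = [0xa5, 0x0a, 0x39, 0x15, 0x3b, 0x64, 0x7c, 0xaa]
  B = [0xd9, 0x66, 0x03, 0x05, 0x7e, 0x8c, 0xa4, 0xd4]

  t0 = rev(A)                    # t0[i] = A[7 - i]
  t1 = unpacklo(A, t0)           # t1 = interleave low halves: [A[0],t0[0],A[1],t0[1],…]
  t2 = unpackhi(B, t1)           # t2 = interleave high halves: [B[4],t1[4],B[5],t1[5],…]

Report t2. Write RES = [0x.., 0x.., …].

RES = [0x7e, 0x39, 0x8c, 0x64, 0xa4, 0x15, 0xd4, 0x3b]

  t0: aa 7c 64 3b 15 39 0a a5
  t1: a5 aa 0a 7c 39 64 15 3b
  t2: 7e 39 8c 64 a4 15 d4 3b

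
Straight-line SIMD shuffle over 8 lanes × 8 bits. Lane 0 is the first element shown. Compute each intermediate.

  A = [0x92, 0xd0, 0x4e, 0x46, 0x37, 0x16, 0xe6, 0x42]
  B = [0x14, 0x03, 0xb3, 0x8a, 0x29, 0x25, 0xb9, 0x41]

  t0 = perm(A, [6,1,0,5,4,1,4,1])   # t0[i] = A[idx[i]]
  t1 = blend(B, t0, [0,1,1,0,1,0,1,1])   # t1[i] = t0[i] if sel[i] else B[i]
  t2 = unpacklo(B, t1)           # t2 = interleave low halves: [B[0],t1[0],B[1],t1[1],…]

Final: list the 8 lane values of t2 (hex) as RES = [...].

  t0: e6 d0 92 16 37 d0 37 d0
  t1: 14 d0 92 8a 37 25 37 d0
  t2: 14 14 03 d0 b3 92 8a 8a

RES = [ 0x14  0x14  0x03  0xd0  0xb3  0x92  0x8a  0x8a ]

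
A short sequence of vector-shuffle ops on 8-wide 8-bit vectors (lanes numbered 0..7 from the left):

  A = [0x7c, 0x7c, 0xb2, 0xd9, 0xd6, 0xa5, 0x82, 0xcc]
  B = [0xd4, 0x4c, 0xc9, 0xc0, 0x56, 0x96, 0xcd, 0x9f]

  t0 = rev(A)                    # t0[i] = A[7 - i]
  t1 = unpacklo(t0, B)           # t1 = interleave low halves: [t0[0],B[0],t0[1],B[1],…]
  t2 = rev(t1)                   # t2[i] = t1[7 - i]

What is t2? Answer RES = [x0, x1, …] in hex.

→ t0 |cc|82|a5|d6|d9|b2|7c|7c|
→ t1 |cc|d4|82|4c|a5|c9|d6|c0|
→ t2 |c0|d6|c9|a5|4c|82|d4|cc|

RES = [ 0xc0  0xd6  0xc9  0xa5  0x4c  0x82  0xd4  0xcc ]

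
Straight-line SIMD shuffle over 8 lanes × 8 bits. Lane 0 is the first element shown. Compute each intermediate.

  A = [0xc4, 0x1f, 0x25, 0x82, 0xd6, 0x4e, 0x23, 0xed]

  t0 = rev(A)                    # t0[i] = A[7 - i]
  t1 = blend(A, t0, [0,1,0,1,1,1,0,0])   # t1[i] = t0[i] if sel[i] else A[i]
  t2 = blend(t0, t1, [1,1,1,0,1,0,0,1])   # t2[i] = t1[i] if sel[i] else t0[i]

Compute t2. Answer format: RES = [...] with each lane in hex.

t0 = [0xed, 0x23, 0x4e, 0xd6, 0x82, 0x25, 0x1f, 0xc4]
t1 = [0xc4, 0x23, 0x25, 0xd6, 0x82, 0x25, 0x23, 0xed]
t2 = [0xc4, 0x23, 0x25, 0xd6, 0x82, 0x25, 0x1f, 0xed]

RES = [ 0xc4  0x23  0x25  0xd6  0x82  0x25  0x1f  0xed ]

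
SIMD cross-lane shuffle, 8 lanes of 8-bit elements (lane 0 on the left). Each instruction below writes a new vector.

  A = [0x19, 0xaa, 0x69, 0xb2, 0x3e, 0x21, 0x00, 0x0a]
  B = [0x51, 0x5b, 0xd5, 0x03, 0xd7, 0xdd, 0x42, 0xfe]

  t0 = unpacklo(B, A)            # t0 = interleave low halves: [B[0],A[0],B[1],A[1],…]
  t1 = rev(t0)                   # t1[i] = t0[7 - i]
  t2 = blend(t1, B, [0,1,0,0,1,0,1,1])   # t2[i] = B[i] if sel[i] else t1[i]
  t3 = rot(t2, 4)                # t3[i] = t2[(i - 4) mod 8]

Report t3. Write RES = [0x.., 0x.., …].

t0 = [0x51, 0x19, 0x5b, 0xaa, 0xd5, 0x69, 0x03, 0xb2]
t1 = [0xb2, 0x03, 0x69, 0xd5, 0xaa, 0x5b, 0x19, 0x51]
t2 = [0xb2, 0x5b, 0x69, 0xd5, 0xd7, 0x5b, 0x42, 0xfe]
t3 = [0xd7, 0x5b, 0x42, 0xfe, 0xb2, 0x5b, 0x69, 0xd5]

RES = [0xd7, 0x5b, 0x42, 0xfe, 0xb2, 0x5b, 0x69, 0xd5]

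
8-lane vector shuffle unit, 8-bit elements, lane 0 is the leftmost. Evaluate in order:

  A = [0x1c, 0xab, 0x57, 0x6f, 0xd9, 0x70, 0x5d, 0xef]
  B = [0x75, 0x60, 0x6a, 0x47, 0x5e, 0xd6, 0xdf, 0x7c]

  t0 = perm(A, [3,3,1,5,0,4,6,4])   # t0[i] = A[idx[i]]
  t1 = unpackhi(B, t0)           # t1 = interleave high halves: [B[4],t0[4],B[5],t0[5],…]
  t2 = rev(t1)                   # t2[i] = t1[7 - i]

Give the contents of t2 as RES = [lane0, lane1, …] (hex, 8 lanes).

RES = [0xd9, 0x7c, 0x5d, 0xdf, 0xd9, 0xd6, 0x1c, 0x5e]

  t0: 6f 6f ab 70 1c d9 5d d9
  t1: 5e 1c d6 d9 df 5d 7c d9
  t2: d9 7c 5d df d9 d6 1c 5e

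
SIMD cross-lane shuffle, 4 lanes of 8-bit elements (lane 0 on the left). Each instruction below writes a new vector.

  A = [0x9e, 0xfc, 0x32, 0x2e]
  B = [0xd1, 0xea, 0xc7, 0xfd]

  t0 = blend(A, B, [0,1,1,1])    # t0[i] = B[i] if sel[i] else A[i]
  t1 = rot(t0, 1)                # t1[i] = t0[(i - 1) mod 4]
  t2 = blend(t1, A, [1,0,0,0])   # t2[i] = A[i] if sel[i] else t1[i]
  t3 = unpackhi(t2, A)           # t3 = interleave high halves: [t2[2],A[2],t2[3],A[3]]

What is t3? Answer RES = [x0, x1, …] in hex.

RES = [0xea, 0x32, 0xc7, 0x2e]

→ t0 |9e|ea|c7|fd|
→ t1 |fd|9e|ea|c7|
→ t2 |9e|9e|ea|c7|
→ t3 |ea|32|c7|2e|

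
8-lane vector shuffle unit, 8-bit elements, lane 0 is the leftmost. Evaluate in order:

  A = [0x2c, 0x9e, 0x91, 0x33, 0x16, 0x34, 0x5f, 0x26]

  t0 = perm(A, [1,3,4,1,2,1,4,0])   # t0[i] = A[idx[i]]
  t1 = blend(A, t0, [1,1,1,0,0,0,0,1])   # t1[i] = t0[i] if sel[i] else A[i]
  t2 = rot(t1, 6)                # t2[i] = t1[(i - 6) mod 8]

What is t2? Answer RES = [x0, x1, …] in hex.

  t0: 9e 33 16 9e 91 9e 16 2c
  t1: 9e 33 16 33 16 34 5f 2c
  t2: 16 33 16 34 5f 2c 9e 33

RES = [ 0x16  0x33  0x16  0x34  0x5f  0x2c  0x9e  0x33 ]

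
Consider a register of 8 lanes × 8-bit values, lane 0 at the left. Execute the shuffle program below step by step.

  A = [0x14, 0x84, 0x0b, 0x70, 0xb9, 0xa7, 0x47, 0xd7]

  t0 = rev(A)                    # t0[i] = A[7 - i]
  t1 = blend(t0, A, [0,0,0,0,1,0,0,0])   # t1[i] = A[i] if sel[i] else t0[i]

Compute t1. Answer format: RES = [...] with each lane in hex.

RES = [0xd7, 0x47, 0xa7, 0xb9, 0xb9, 0x0b, 0x84, 0x14]

t0 = [0xd7, 0x47, 0xa7, 0xb9, 0x70, 0x0b, 0x84, 0x14]
t1 = [0xd7, 0x47, 0xa7, 0xb9, 0xb9, 0x0b, 0x84, 0x14]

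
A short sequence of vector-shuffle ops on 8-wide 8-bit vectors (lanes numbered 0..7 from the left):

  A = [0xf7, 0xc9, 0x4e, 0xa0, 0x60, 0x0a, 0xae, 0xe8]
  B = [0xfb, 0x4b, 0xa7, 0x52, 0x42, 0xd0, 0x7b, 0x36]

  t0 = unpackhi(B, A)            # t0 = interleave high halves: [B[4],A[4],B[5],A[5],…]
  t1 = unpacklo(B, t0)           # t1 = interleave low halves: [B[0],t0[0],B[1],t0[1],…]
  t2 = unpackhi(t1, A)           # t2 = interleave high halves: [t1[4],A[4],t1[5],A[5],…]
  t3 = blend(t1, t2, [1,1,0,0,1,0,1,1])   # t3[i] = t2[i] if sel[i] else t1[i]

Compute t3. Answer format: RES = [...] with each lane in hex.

  t0: 42 60 d0 0a 7b ae 36 e8
  t1: fb 42 4b 60 a7 d0 52 0a
  t2: a7 60 d0 0a 52 ae 0a e8
  t3: a7 60 4b 60 52 d0 0a e8

RES = [0xa7, 0x60, 0x4b, 0x60, 0x52, 0xd0, 0x0a, 0xe8]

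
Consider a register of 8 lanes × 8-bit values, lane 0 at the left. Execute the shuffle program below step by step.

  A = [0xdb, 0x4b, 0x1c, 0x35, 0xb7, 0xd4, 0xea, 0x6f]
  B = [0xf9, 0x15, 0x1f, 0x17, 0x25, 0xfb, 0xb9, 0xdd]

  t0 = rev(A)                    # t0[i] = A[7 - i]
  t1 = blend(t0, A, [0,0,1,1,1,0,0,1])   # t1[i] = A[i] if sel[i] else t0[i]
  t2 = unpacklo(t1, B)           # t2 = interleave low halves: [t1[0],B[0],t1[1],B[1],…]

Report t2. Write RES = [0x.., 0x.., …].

  t0: 6f ea d4 b7 35 1c 4b db
  t1: 6f ea 1c 35 b7 1c 4b 6f
  t2: 6f f9 ea 15 1c 1f 35 17

RES = [0x6f, 0xf9, 0xea, 0x15, 0x1c, 0x1f, 0x35, 0x17]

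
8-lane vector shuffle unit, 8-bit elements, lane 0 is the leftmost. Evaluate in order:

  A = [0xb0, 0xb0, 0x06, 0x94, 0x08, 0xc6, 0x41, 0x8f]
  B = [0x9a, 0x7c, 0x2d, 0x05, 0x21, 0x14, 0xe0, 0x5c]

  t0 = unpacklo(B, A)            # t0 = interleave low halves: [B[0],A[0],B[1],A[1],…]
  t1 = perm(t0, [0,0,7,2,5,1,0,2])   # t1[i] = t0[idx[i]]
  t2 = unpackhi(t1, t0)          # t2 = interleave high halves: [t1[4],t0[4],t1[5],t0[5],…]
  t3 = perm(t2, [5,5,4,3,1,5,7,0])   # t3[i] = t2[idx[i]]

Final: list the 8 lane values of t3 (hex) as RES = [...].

  t0: 9a b0 7c b0 2d 06 05 94
  t1: 9a 9a 94 7c 06 b0 9a 7c
  t2: 06 2d b0 06 9a 05 7c 94
  t3: 05 05 9a 06 2d 05 94 06

RES = [ 0x05  0x05  0x9a  0x06  0x2d  0x05  0x94  0x06 ]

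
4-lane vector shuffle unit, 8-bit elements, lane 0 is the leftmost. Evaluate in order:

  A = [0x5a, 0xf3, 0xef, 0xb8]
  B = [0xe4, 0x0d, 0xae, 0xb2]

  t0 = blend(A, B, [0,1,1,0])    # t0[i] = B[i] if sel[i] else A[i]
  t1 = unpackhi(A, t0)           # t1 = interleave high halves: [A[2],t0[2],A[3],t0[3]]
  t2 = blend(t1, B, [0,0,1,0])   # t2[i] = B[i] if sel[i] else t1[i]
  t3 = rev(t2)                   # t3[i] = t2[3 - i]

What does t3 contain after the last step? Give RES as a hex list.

RES = [0xb8, 0xae, 0xae, 0xef]

→ t0 |5a|0d|ae|b8|
→ t1 |ef|ae|b8|b8|
→ t2 |ef|ae|ae|b8|
→ t3 |b8|ae|ae|ef|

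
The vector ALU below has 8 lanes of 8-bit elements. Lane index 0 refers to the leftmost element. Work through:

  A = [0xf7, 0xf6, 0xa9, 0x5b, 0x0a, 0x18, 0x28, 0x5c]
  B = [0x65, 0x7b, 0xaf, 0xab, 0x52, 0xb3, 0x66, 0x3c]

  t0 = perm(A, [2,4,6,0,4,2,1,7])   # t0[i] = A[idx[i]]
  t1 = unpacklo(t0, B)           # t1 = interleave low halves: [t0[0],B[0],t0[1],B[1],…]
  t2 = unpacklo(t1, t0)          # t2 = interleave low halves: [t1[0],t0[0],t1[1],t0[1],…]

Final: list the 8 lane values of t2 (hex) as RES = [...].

RES = [ 0xa9  0xa9  0x65  0x0a  0x0a  0x28  0x7b  0xf7 ]

  t0: a9 0a 28 f7 0a a9 f6 5c
  t1: a9 65 0a 7b 28 af f7 ab
  t2: a9 a9 65 0a 0a 28 7b f7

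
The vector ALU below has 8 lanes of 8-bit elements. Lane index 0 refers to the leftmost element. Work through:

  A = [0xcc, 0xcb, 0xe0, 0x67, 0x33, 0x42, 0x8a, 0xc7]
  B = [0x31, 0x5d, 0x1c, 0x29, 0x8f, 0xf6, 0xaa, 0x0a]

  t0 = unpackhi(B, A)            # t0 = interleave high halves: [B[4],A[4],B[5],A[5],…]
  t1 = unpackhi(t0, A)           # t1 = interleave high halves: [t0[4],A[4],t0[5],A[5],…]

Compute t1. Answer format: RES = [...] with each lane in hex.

  t0: 8f 33 f6 42 aa 8a 0a c7
  t1: aa 33 8a 42 0a 8a c7 c7

RES = [ 0xaa  0x33  0x8a  0x42  0x0a  0x8a  0xc7  0xc7 ]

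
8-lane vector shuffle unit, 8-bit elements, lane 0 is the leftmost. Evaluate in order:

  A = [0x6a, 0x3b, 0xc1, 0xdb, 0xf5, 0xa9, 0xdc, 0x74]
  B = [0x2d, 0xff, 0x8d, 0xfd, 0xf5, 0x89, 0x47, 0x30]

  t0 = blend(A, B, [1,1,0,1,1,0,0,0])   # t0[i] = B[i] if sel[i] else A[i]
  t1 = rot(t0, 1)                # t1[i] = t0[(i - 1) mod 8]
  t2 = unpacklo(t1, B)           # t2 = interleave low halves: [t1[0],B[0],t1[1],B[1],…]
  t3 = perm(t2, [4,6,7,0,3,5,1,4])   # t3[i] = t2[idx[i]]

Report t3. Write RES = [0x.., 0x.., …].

→ t0 |2d|ff|c1|fd|f5|a9|dc|74|
→ t1 |74|2d|ff|c1|fd|f5|a9|dc|
→ t2 |74|2d|2d|ff|ff|8d|c1|fd|
→ t3 |ff|c1|fd|74|ff|8d|2d|ff|

RES = [ 0xff  0xc1  0xfd  0x74  0xff  0x8d  0x2d  0xff ]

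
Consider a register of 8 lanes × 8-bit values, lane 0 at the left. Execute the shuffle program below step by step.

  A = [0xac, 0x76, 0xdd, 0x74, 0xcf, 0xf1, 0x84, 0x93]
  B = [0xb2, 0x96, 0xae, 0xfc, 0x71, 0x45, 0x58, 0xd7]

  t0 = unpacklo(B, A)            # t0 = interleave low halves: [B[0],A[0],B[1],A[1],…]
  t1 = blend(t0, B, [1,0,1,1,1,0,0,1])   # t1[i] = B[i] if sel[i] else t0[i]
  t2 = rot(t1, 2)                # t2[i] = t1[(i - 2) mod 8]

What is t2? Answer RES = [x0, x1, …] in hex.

RES = [ 0xfc  0xd7  0xb2  0xac  0xae  0xfc  0x71  0xdd ]

t0 = [0xb2, 0xac, 0x96, 0x76, 0xae, 0xdd, 0xfc, 0x74]
t1 = [0xb2, 0xac, 0xae, 0xfc, 0x71, 0xdd, 0xfc, 0xd7]
t2 = [0xfc, 0xd7, 0xb2, 0xac, 0xae, 0xfc, 0x71, 0xdd]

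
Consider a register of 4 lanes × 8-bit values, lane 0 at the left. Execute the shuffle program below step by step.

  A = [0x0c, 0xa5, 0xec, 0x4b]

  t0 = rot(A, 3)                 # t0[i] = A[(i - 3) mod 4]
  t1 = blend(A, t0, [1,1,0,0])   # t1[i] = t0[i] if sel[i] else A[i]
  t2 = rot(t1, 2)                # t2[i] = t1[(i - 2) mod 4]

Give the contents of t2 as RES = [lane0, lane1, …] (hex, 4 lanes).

  t0: a5 ec 4b 0c
  t1: a5 ec ec 4b
  t2: ec 4b a5 ec

RES = [0xec, 0x4b, 0xa5, 0xec]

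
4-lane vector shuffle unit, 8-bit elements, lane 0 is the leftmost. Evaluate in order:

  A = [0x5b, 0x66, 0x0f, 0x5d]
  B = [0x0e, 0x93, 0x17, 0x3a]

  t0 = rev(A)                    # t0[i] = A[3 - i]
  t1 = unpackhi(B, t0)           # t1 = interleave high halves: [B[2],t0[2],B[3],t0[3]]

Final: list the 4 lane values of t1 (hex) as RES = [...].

RES = [0x17, 0x66, 0x3a, 0x5b]

t0 = [0x5d, 0x0f, 0x66, 0x5b]
t1 = [0x17, 0x66, 0x3a, 0x5b]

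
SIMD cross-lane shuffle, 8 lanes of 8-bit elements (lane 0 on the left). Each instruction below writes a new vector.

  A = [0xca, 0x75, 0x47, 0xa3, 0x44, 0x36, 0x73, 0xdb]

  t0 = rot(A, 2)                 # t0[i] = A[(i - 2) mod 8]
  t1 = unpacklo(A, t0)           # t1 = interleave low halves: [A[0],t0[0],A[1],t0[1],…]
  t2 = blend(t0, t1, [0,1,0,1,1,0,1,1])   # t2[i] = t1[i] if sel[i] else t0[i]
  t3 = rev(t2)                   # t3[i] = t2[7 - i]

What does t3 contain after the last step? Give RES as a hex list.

t0 = [0x73, 0xdb, 0xca, 0x75, 0x47, 0xa3, 0x44, 0x36]
t1 = [0xca, 0x73, 0x75, 0xdb, 0x47, 0xca, 0xa3, 0x75]
t2 = [0x73, 0x73, 0xca, 0xdb, 0x47, 0xa3, 0xa3, 0x75]
t3 = [0x75, 0xa3, 0xa3, 0x47, 0xdb, 0xca, 0x73, 0x73]

RES = [ 0x75  0xa3  0xa3  0x47  0xdb  0xca  0x73  0x73 ]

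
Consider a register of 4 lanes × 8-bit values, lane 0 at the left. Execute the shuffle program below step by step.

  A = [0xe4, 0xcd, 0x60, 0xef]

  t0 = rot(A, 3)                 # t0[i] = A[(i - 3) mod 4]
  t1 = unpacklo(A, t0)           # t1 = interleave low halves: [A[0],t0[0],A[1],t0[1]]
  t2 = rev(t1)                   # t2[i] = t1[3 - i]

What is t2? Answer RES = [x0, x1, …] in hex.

t0 = [0xcd, 0x60, 0xef, 0xe4]
t1 = [0xe4, 0xcd, 0xcd, 0x60]
t2 = [0x60, 0xcd, 0xcd, 0xe4]

RES = [ 0x60  0xcd  0xcd  0xe4 ]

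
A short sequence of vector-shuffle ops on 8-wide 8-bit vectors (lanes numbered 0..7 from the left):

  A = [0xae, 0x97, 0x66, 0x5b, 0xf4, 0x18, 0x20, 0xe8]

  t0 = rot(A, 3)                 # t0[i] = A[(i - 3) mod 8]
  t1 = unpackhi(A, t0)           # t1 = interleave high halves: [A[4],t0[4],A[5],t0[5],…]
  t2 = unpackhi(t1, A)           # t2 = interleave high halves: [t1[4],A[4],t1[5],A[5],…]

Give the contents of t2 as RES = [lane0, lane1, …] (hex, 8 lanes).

  t0: 18 20 e8 ae 97 66 5b f4
  t1: f4 97 18 66 20 5b e8 f4
  t2: 20 f4 5b 18 e8 20 f4 e8

RES = [ 0x20  0xf4  0x5b  0x18  0xe8  0x20  0xf4  0xe8 ]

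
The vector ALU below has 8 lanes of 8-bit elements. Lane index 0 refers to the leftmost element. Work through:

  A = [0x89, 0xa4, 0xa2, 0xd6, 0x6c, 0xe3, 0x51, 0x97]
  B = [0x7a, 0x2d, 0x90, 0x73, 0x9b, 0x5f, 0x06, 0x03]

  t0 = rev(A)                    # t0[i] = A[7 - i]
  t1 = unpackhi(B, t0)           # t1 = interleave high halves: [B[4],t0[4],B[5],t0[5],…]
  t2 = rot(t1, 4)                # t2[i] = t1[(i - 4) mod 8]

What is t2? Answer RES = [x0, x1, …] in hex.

t0 = [0x97, 0x51, 0xe3, 0x6c, 0xd6, 0xa2, 0xa4, 0x89]
t1 = [0x9b, 0xd6, 0x5f, 0xa2, 0x06, 0xa4, 0x03, 0x89]
t2 = [0x06, 0xa4, 0x03, 0x89, 0x9b, 0xd6, 0x5f, 0xa2]

RES = [ 0x06  0xa4  0x03  0x89  0x9b  0xd6  0x5f  0xa2 ]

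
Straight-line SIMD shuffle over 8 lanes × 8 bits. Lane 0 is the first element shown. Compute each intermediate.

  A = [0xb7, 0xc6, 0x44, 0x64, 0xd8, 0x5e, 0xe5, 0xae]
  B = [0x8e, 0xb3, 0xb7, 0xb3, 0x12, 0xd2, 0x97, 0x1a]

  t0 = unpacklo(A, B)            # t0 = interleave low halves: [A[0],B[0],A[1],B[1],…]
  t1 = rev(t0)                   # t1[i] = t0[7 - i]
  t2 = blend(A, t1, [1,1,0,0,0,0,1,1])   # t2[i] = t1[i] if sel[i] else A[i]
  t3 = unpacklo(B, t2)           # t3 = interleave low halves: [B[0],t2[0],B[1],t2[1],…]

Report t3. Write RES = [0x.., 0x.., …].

RES = [0x8e, 0xb3, 0xb3, 0x64, 0xb7, 0x44, 0xb3, 0x64]

t0 = [0xb7, 0x8e, 0xc6, 0xb3, 0x44, 0xb7, 0x64, 0xb3]
t1 = [0xb3, 0x64, 0xb7, 0x44, 0xb3, 0xc6, 0x8e, 0xb7]
t2 = [0xb3, 0x64, 0x44, 0x64, 0xd8, 0x5e, 0x8e, 0xb7]
t3 = [0x8e, 0xb3, 0xb3, 0x64, 0xb7, 0x44, 0xb3, 0x64]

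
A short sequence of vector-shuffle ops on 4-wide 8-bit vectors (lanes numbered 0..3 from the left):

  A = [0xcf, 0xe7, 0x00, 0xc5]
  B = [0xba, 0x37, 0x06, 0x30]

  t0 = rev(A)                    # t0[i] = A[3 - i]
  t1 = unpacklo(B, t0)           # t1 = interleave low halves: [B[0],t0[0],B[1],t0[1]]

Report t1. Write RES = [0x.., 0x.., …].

RES = [0xba, 0xc5, 0x37, 0x00]

  t0: c5 00 e7 cf
  t1: ba c5 37 00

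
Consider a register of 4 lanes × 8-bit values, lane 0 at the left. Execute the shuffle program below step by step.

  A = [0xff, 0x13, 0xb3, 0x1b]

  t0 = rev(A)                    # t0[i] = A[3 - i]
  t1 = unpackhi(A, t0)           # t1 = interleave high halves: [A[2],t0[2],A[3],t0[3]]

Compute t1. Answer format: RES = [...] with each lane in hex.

RES = [ 0xb3  0x13  0x1b  0xff ]

→ t0 |1b|b3|13|ff|
→ t1 |b3|13|1b|ff|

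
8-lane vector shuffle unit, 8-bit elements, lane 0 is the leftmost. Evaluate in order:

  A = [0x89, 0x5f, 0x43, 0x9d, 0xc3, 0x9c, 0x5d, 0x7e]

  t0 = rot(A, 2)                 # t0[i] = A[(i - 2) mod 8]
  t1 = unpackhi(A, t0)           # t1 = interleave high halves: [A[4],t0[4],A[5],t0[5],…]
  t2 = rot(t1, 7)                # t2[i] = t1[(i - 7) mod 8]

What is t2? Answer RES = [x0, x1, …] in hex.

→ t0 |5d|7e|89|5f|43|9d|c3|9c|
→ t1 |c3|43|9c|9d|5d|c3|7e|9c|
→ t2 |43|9c|9d|5d|c3|7e|9c|c3|

RES = [ 0x43  0x9c  0x9d  0x5d  0xc3  0x7e  0x9c  0xc3 ]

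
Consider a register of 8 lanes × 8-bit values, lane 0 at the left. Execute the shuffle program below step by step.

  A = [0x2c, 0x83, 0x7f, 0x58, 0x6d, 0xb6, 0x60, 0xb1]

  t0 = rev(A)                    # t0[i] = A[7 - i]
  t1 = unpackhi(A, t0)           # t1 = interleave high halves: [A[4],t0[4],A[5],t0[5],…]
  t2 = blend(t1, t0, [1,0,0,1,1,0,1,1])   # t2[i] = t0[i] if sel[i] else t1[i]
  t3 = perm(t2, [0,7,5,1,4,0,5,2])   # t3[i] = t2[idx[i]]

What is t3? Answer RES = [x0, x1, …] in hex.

t0 = [0xb1, 0x60, 0xb6, 0x6d, 0x58, 0x7f, 0x83, 0x2c]
t1 = [0x6d, 0x58, 0xb6, 0x7f, 0x60, 0x83, 0xb1, 0x2c]
t2 = [0xb1, 0x58, 0xb6, 0x6d, 0x58, 0x83, 0x83, 0x2c]
t3 = [0xb1, 0x2c, 0x83, 0x58, 0x58, 0xb1, 0x83, 0xb6]

RES = [0xb1, 0x2c, 0x83, 0x58, 0x58, 0xb1, 0x83, 0xb6]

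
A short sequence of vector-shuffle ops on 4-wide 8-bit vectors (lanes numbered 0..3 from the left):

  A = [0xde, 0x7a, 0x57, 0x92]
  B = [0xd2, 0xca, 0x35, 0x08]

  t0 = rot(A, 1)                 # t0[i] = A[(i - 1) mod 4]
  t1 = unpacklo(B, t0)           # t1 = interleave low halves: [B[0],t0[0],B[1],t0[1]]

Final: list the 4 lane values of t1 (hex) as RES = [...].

  t0: 92 de 7a 57
  t1: d2 92 ca de

RES = [0xd2, 0x92, 0xca, 0xde]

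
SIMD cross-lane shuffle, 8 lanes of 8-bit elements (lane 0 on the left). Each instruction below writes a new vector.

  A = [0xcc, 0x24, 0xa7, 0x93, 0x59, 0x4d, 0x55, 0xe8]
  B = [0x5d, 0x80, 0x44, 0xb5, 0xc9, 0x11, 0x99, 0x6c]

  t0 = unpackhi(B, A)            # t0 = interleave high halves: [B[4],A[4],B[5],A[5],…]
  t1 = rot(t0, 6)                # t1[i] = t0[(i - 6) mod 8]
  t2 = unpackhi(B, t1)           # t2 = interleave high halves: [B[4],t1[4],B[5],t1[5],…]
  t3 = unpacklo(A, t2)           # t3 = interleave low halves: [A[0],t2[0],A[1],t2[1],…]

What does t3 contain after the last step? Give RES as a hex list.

RES = [0xcc, 0xc9, 0x24, 0x6c, 0xa7, 0x11, 0x93, 0xe8]

t0 = [0xc9, 0x59, 0x11, 0x4d, 0x99, 0x55, 0x6c, 0xe8]
t1 = [0x11, 0x4d, 0x99, 0x55, 0x6c, 0xe8, 0xc9, 0x59]
t2 = [0xc9, 0x6c, 0x11, 0xe8, 0x99, 0xc9, 0x6c, 0x59]
t3 = [0xcc, 0xc9, 0x24, 0x6c, 0xa7, 0x11, 0x93, 0xe8]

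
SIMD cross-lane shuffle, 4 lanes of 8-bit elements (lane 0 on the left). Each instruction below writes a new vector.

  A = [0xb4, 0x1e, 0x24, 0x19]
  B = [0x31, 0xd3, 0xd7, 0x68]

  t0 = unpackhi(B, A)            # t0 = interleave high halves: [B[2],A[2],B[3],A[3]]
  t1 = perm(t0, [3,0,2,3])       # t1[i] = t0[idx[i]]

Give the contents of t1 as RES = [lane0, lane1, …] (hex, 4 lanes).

RES = [0x19, 0xd7, 0x68, 0x19]

  t0: d7 24 68 19
  t1: 19 d7 68 19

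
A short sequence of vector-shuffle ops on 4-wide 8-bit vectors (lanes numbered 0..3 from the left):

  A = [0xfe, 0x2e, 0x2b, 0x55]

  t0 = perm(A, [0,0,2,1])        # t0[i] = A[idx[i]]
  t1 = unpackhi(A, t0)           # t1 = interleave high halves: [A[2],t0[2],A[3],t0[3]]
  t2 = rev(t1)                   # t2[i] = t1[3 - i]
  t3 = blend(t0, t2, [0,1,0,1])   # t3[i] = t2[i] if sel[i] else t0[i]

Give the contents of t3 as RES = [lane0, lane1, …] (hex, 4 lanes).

RES = [ 0xfe  0x55  0x2b  0x2b ]

→ t0 |fe|fe|2b|2e|
→ t1 |2b|2b|55|2e|
→ t2 |2e|55|2b|2b|
→ t3 |fe|55|2b|2b|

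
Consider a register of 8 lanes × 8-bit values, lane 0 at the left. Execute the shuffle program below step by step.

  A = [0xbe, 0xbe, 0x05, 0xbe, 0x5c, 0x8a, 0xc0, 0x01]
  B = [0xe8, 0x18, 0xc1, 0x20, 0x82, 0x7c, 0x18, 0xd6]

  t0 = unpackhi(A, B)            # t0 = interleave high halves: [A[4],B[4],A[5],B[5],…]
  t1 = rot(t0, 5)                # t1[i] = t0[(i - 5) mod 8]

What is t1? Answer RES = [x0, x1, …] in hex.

→ t0 |5c|82|8a|7c|c0|18|01|d6|
→ t1 |7c|c0|18|01|d6|5c|82|8a|

RES = [0x7c, 0xc0, 0x18, 0x01, 0xd6, 0x5c, 0x82, 0x8a]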